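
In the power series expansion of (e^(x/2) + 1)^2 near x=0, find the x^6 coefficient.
Expand to order 6: (e^(x/2) + 1)^2 = 11·x^6/7680 + 17·x^5/1920 + 3·x^4/64 + 5·x^3/24 + 3·x^2/4 + 2·x + 4 + O(x^7).
The coefficient of x^6 is 11/7680.

Final answer: 11/7680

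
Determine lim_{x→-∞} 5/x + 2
Evaluate the dominant behaviour as x → -∞; each term tends to a finite value or vanishes.
Limit = 2.

Final answer: 2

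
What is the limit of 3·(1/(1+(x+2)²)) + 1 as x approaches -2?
Direct substitution at x = -2 gives 4.

Final answer: 4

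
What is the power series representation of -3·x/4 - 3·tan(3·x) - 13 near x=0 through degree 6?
-486·x^5/5 - 27·x^3 - 39·x/4 - 13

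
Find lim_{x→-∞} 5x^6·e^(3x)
This is a 0·∞ indeterminate form at x → -∞.
Rewrite the product as 5x^6 / e^(-3x) (an ∞/∞ form) and apply L'Hôpital, or use the standard hierarchy e^(3|x|) ≫ |x^6| as x → -∞.
The indeterminate product → 0, so the limit = 0.

Final answer: 0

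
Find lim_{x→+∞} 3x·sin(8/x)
As x → +∞: let u = 8/x → 0⁺; then 3·x·sin(8/x) = 3·8·sin(u)/u → 3·8·1 = 24.
Limit = 24.

Final answer: 24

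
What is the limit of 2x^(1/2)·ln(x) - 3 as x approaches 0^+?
The product is a 0·∞ indeterminate form at x → 0⁺.
Rewrite the product as 2·ln(x) / x^(-1/2) and apply L'Hôpital, or use the standard hierarchy x^(-1/2) ≫ |ln x| as x → 0⁺.
The indeterminate product → 0, so the limit = -3.

Final answer: -3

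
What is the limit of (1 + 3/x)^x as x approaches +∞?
As x → +∞: this is the defining limit (1 + 3/x)^x → e^3.
Limit = e^(3).

Final answer: e^(3)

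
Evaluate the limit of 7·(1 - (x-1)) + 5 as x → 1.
Direct substitution at x = 1 gives 12.

Final answer: 12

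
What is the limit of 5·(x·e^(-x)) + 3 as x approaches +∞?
Evaluate the dominant behaviour as x → +∞; each term tends to a finite value or vanishes.
Limit = 3.

Final answer: 3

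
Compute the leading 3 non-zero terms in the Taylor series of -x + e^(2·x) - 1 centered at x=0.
4·x^3/3 + 2·x^2 + x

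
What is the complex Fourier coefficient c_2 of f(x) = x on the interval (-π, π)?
Compute the real Fourier coefficients first: a_2 = 0, b_2 = -1.
Then c_2 = (a_2 − i·b_2)/2 = i/2.

Final answer: i/2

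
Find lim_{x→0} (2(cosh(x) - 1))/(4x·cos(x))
Both numerator and denominator → 0 as x → 0; this is a 0/0 indeterminate form.
Expand each to leading order near x = 0: numerator ~ x^2, denominator ~ 4·x.
The limit of the ratio is 0.

Final answer: 0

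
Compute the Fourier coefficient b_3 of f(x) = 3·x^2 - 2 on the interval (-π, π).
b_3 = (1/π) ∫_{-π}^{π} f(x)·sin(3x) dx.
Evaluate the integral (use parity and integration by parts as needed): b_3 = 0.

Final answer: 0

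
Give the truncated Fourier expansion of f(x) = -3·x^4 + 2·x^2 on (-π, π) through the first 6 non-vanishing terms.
(-152 + 24·π^2)·cos(x) + (11 - 6·π^2)·cos(2·x) + (-8/3 + 8·π^2/3)·cos(3·x) + (17/16 - 3·π^2/2)·cos(4·x) + (-344/625 + 24·π^2/25)·cos(5·x) - 3·π^4/5 + 2·π^2/3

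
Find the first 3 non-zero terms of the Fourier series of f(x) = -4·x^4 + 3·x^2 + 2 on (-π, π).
(-204 + 32·π^2)·cos(x) + (15 - 8·π^2)·cos(2·x) - 4·π^4/5 + 2 + π^2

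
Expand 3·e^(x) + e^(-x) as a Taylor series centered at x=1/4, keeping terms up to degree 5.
(1 + 3·e^(1/2))·e^(-1/4) + (-1 + 3·e^(1/2))·e^(-1/4)·(x - 1/4) + (1 + 3·e^(1/2))·e^(-1/4)·(x - 1/4)^2/2 + (-1 + 3·e^(1/2))·e^(-1/4)·(x - 1/4)^3/6 + (1 + 3·e^(1/2))·e^(-1/4)·(x - 1/4)^4/24 + (-1 + 3·e^(1/2))·e^(-1/4)·(x - 1/4)^5/120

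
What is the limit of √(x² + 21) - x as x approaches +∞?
This is an ∞ − ∞ indeterminate form.
Multiply and divide by the conjugate √(x²+21) + x; the x² terms cancel, leaving 21/(√(x²+21)+x) → 0.
Limit = 0.

Final answer: 0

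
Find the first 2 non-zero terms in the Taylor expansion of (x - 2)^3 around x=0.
12·x - 8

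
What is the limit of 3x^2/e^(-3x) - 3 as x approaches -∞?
The quotient is an ∞/∞ indeterminate form as x → -∞.
Compare growth rates of the dominant terms (exponentials ≫ polynomials ≫ logarithms), or apply L'Hôpital's rule; the quotient → 0.
Adding the constant: 0 - 3 = -3. Limit = -3.

Final answer: -3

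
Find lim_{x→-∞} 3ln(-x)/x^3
This is an ∞/∞ indeterminate form as x → -∞.
Compare growth rates of the dominant terms (exponentials ≫ polynomials ≫ logarithms), or apply L'Hôpital's rule; the quotient → 0.
Limit = 0.

Final answer: 0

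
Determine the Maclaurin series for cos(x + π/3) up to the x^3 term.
√(3)·x^3/12 - x^2/4 - √(3)·x/2 + 1/2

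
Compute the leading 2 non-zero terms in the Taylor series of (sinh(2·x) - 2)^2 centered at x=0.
4 - 8·x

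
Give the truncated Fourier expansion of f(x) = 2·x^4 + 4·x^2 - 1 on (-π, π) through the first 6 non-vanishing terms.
(80 - 16·π^2)·cos(x) + (-2 + 4·π^2)·cos(2·x) + (-16·π^2/9 - 16/27)·cos(3·x) + (5/8 + π^2)·cos(4·x) + (-16·π^2/25 - 304/625)·cos(5·x) - 1 + 4·π^2/3 + 2·π^4/5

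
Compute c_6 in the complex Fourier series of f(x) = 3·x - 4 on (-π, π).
Compute the real Fourier coefficients first: a_6 = 0, b_6 = -1.
Then c_6 = (a_6 − i·b_6)/2 = i/2.

Final answer: i/2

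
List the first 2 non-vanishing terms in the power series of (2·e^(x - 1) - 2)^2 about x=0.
4·x·(-2 + 2·e^(-1))·e^(-1) + (-2 + 2·e^(-1))^2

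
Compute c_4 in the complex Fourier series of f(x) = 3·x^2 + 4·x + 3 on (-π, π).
Compute the real Fourier coefficients first: a_4 = 3/4, b_4 = -2.
Then c_4 = (a_4 − i·b_4)/2 = 3/8 + i.

Final answer: 3/8 + i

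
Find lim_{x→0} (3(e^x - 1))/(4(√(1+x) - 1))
Both numerator and denominator → 0 as x → 0; this is a 0/0 indeterminate form.
Expand each to leading order near x = 0: numerator ~ 3·x, denominator ~ 2·x.
The limit of the ratio is 3/2.

Final answer: 3/2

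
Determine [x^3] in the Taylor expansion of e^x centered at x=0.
Expand to order 3: e^x = x^3/6 + x^2/2 + x + 1 + O(x^4).
The coefficient of x^3 is 1/6.

Final answer: 1/6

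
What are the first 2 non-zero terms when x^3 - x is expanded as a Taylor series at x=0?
x^3 - x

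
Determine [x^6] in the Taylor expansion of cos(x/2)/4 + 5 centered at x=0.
Expand to order 6: cos(x/2)/4 + 5 = -x^6/184320 + x^4/1536 - x^2/32 + 21/4 + O(x^7).
The coefficient of x^6 is -1/184320.

Final answer: -1/184320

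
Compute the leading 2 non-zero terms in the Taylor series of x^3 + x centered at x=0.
x^3 + x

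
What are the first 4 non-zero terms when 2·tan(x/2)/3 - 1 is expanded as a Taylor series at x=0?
x^5/360 + x^3/36 + x/3 - 1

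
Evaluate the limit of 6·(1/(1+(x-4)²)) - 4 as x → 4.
Direct substitution at x = 4 gives 2.

Final answer: 2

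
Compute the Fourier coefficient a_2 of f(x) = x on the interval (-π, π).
a_2 = (1/π) ∫_{-π}^{π} f(x)·cos(2x) dx.
Evaluate the integral (use parity and integration by parts as needed): a_2 = 0.

Final answer: 0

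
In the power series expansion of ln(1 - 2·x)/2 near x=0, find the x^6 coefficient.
Expand to order 6: ln(1 - 2·x)/2 = -16·x^6/3 - 16·x^5/5 - 2·x^4 - 4·x^3/3 - x^2 - x + O(x^7).
The coefficient of x^6 is -16/3.

Final answer: -16/3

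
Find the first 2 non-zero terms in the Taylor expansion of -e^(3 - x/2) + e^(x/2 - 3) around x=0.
x·(e^(-3)/2 + e^(3)/2) - e^(3) + e^(-3)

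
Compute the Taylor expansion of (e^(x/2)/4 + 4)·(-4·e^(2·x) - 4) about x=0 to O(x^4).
-575·x^3/24 - 141·x^2/4 - 35·x - 34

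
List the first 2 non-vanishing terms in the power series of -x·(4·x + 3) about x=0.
-4·x^2 - 3·x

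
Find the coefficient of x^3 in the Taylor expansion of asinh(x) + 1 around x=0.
Expand to order 3: asinh(x) + 1 = -x^3/6 + x + 1 + O(x^4).
The coefficient of x^3 is -1/6.

Final answer: -1/6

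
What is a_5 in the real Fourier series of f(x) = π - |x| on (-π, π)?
a_5 = (1/π) ∫_{-π}^{π} f(x)·cos(5x) dx.
Evaluate the integral (use parity and integration by parts as needed): a_5 = 4/(25·π).

Final answer: 4/(25·π)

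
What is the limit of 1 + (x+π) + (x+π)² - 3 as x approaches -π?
Direct substitution at x = -π gives -2.

Final answer: -2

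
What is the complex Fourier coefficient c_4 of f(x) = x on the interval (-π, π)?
Compute the real Fourier coefficients first: a_4 = 0, b_4 = -1/2.
Then c_4 = (a_4 − i·b_4)/2 = i/4.

Final answer: i/4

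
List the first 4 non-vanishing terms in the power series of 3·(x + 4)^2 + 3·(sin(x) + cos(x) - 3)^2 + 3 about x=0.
-x^3 + 12·x^2 + 12·x + 63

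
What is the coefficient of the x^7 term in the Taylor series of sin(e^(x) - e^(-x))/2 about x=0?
19/720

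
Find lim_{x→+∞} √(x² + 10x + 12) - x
As x → +∞: multiply by the conjugate to get (10x+12)/(√(x²+10x+12)+x); the denominator ~ 2x, so the limit is 10/2 = 5.
Limit = 5.

Final answer: 5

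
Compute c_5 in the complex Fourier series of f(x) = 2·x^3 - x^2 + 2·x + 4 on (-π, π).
Compute the real Fourier coefficients first: a_5 = 4/25, b_5 = 76/125 + 4·π^2/5.
Then c_5 = (a_5 − i·b_5)/2 = 2/25 - 2·i·π^2/5 - 38·i/125.

Final answer: 2/25 - 2·i·π^2/5 - 38·i/125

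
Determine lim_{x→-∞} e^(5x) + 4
Evaluate the dominant behaviour as x → -∞; each term tends to a finite value or vanishes.
Limit = 4.

Final answer: 4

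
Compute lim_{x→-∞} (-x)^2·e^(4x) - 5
The product is a 0·∞ indeterminate form at x → -∞.
Rewrite the product as (-x)^2 / e^(-4x) (an ∞/∞ form) and apply L'Hôpital, or use the standard hierarchy e^(4|x|) ≫ |(-x)^2| as x → -∞.
The indeterminate product → 0, so the limit = -5.

Final answer: -5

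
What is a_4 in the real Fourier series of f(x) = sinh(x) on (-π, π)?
a_4 = (1/π) ∫_{-π}^{π} f(x)·cos(4x) dx.
Evaluate the integral (use parity and integration by parts as needed): a_4 = 0.

Final answer: 0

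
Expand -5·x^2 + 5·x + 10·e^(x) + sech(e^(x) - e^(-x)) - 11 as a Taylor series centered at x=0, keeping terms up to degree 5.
x^5/12 + 37·x^4/12 + 5·x^3/3 - 2·x^2 + 15·x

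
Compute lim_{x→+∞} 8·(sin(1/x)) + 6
Evaluate the dominant behaviour as x → +∞; each term tends to a finite value or vanishes.
Limit = 6.

Final answer: 6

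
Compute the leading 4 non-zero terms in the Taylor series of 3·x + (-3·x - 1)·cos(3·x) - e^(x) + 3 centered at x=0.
40·x^3/3 + 4·x^2 - x + 1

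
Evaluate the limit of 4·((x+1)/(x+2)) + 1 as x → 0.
Direct substitution at x = 0 gives 3.

Final answer: 3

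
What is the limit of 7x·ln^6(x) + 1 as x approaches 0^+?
The product is a 0·∞ indeterminate form at x → 0⁺.
Rewrite the product as 7·ln^6(x) / x^(-1) and apply L'Hôpital, or use the standard hierarchy x^(-1) ≫ |ln x|^6 as x → 0⁺.
The indeterminate product → 0, so the limit = 1.

Final answer: 1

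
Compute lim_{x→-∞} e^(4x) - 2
Evaluate the dominant behaviour as x → -∞; each term tends to a finite value or vanishes.
Limit = -2.

Final answer: -2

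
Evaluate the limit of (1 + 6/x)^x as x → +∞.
As x → +∞: this is the defining limit (1 + 6/x)^x → e^6.
Limit = e^(6).

Final answer: e^(6)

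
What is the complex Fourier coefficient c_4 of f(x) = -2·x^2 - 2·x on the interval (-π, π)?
Compute the real Fourier coefficients first: a_4 = -1/2, b_4 = 1.
Then c_4 = (a_4 − i·b_4)/2 = -1/4 - i/2.

Final answer: -1/4 - i/2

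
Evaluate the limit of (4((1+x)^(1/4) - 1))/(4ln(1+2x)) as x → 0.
Both numerator and denominator → 0 as x → 0; this is a 0/0 indeterminate form.
Expand each to leading order near x = 0: numerator ~ x, denominator ~ 8·x.
The limit of the ratio is 1/8.

Final answer: 1/8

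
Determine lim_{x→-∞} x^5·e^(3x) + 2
The product is a 0·∞ indeterminate form at x → -∞.
Rewrite the product as x^5 / e^(-3x) (an ∞/∞ form) and apply L'Hôpital, or use the standard hierarchy e^(3|x|) ≫ |x^5| as x → -∞.
The indeterminate product → 0, so the limit = 2.

Final answer: 2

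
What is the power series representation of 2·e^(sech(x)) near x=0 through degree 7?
-151·e·x^6/360 + 2·e·x^4/3 - e·x^2 + 2·e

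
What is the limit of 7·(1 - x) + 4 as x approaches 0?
Direct substitution at x = 0 gives 11.

Final answer: 11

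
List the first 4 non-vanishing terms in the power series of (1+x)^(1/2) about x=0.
x^3/16 - x^2/8 + x/2 + 1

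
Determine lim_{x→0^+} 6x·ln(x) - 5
The product is a 0·∞ indeterminate form at x → 0⁺.
Rewrite the product as 6·ln(x) / x^(-1) and apply L'Hôpital, or use the standard hierarchy x^(-1) ≫ |ln x| as x → 0⁺.
The indeterminate product → 0, so the limit = -5.

Final answer: -5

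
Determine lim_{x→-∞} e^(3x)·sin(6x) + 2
Evaluate the dominant behaviour as x → -∞; each term tends to a finite value or vanishes.
Limit = 2.

Final answer: 2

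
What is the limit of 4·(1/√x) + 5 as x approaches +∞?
Evaluate the dominant behaviour as x → +∞; each term tends to a finite value or vanishes.
Limit = 5.

Final answer: 5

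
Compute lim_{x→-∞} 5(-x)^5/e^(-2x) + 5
The quotient is an ∞/∞ indeterminate form as x → -∞.
Compare growth rates of the dominant terms (exponentials ≫ polynomials ≫ logarithms), or apply L'Hôpital's rule; the quotient → 0.
Adding the constant: 0 + 5 = 5. Limit = 5.

Final answer: 5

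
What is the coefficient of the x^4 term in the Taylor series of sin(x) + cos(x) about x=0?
Expand to order 4: sin(x) + cos(x) = x^4/24 - x^3/6 - x^2/2 + x + 1 + O(x^5).
The coefficient of x^4 is 1/24.

Final answer: 1/24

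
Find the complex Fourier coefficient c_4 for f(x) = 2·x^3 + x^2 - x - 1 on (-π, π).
Compute the real Fourier coefficients first: a_4 = 1/4, b_4 = 7/8 - π^2.
Then c_4 = (a_4 − i·b_4)/2 = 1/8 - 7·i/16 + i·π^2/2.

Final answer: 1/8 - 7·i/16 + i·π^2/2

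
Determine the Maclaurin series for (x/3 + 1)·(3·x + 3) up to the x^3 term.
x^2 + 4·x + 3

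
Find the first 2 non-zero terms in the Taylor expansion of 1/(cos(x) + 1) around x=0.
x^2/8 + 1/2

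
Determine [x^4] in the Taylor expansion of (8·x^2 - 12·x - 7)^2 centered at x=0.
Expand to order 4: (8·x^2 - 12·x - 7)^2 = 64·x^4 - 192·x^3 + 32·x^2 + 168·x + 49 + O(x^5).
The coefficient of x^4 is 64.

Final answer: 64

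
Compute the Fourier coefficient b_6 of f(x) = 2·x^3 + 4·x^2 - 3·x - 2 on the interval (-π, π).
b_6 = (1/π) ∫_{-π}^{π} f(x)·sin(6x) dx.
Evaluate the integral (use parity and integration by parts as needed): b_6 = 10/9 - 2·π^2/3.

Final answer: 10/9 - 2·π^2/3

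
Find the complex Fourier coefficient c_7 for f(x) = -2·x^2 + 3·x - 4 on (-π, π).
Compute the real Fourier coefficients first: a_7 = 8/49, b_7 = 6/7.
Then c_7 = (a_7 − i·b_7)/2 = 4/49 - 3·i/7.

Final answer: 4/49 - 3·i/7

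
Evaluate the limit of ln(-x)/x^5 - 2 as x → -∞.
The quotient is an ∞/∞ indeterminate form as x → -∞.
Compare growth rates of the dominant terms (exponentials ≫ polynomials ≫ logarithms), or apply L'Hôpital's rule; the quotient → 0.
Adding the constant: 0 - 2 = -2. Limit = -2.

Final answer: -2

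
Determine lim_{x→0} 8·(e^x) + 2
Direct substitution at x = 0 gives 10.

Final answer: 10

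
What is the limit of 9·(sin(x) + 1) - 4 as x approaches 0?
Direct substitution at x = 0 gives 5.

Final answer: 5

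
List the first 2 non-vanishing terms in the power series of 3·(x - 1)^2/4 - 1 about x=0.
-3·x/2 - 1/4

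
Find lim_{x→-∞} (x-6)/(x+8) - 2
Evaluate the dominant behaviour as x → -∞; each term tends to a finite value or vanishes.
Limit = -1.

Final answer: -1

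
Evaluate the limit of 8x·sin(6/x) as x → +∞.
As x → +∞: let u = 6/x → 0⁺; then 8·x·sin(6/x) = 8·6·sin(u)/u → 8·6·1 = 48.
Limit = 48.

Final answer: 48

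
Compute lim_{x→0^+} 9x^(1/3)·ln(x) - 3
The product is a 0·∞ indeterminate form at x → 0⁺.
Rewrite the product as 9·ln(x) / x^(-1/3) and apply L'Hôpital, or use the standard hierarchy x^(-1/3) ≫ |ln x| as x → 0⁺.
The indeterminate product → 0, so the limit = -3.

Final answer: -3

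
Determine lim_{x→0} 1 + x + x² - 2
Direct substitution at x = 0 gives -1.

Final answer: -1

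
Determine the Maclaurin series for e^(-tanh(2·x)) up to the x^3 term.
4·x^3/3 + 2·x^2 - 2·x + 1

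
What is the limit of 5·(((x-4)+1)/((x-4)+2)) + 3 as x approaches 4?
Direct substitution at x = 4 gives 11/2.

Final answer: 11/2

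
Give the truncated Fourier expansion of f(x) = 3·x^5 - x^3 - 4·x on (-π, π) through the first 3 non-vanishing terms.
(-122·π^2 + 6·π^4 + 724)·sin(x) + (-3·π^4 - 20 + 16·π^2)·sin(2·x) + (-46·π^2/9 + 20/27 + 2·π^4)·sin(3·x)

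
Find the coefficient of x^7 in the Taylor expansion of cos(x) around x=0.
Expand to order 7: cos(x) = -x^6/720 + x^4/24 - x^2/2 + 1 + O(x^8).
The coefficient of x^7 is 0.

Final answer: 0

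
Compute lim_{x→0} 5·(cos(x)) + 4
Direct substitution at x = 0 gives 9.

Final answer: 9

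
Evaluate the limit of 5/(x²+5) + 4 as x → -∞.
Evaluate the dominant behaviour as x → -∞; each term tends to a finite value or vanishes.
Limit = 4.

Final answer: 4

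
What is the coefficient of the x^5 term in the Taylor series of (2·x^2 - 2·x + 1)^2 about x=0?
Expand to order 5: (2·x^2 - 2·x + 1)^2 = 4·x^4 - 8·x^3 + 8·x^2 - 4·x + 1 + O(x^6).
The coefficient of x^5 is 0.

Final answer: 0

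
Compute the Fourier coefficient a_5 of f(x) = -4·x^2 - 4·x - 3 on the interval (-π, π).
a_5 = (1/π) ∫_{-π}^{π} f(x)·cos(5x) dx.
Evaluate the integral (use parity and integration by parts as needed): a_5 = 16/25.

Final answer: 16/25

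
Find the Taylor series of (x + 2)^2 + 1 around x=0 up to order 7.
x^2 + 4·x + 5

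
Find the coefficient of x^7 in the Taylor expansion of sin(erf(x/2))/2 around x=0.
Expand to order 7: sin(erf(x/2))/2 = x^7·(-19/(5760·π^(3/2)) - 1/(5376·√(π)) - 1/(576·π^(5/2)) - 1/(10080·π^(7/2))) + x^5·(1/(240·π^(5/2)) + 1/(320·√(π)) + 1/(48·π^(3/2))) + x^3·(-1/(24·√(π)) - 1/(12·π^(3/2))) + x/(2·√(π)) + O(x^8).
The coefficient of x^7 is -19/(5760·π^(3/2)) - 1/(5376·√(π)) - 1/(576·π^(5/2)) - 1/(10080·π^(7/2)).

Final answer: -19/(5760·π^(3/2)) - 1/(5376·√(π)) - 1/(576·π^(5/2)) - 1/(10080·π^(7/2))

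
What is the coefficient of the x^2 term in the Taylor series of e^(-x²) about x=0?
Expand to order 2: e^(-x²) = 1 - x^2 + O(x^3).
The coefficient of x^2 is -1.

Final answer: -1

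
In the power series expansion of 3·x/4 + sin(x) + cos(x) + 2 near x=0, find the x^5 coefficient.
Expand to order 5: 3·x/4 + sin(x) + cos(x) + 2 = x^5/120 + x^4/24 - x^3/6 - x^2/2 + 7·x/4 + 3 + O(x^6).
The coefficient of x^5 is 1/120.

Final answer: 1/120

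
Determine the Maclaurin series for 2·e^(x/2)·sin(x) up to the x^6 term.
11·x^6/5760 - 19·x^5/960 - x^4/8 - x^3/12 + x^2 + 2·x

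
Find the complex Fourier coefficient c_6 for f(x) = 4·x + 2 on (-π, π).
Compute the real Fourier coefficients first: a_6 = 0, b_6 = -4/3.
Then c_6 = (a_6 − i·b_6)/2 = 2·i/3.

Final answer: 2·i/3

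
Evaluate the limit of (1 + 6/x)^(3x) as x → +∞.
As x → +∞: write (1 + 6/x)^(3x) = ((1 + 6/x)^x)^3 → (e^6)^3 = e^18.
Limit = e^(18).

Final answer: e^(18)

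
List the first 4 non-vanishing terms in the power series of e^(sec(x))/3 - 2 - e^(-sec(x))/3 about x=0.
x^6·(e^(-1)/2160 + 151·e/2160) + x^4·(e^(-1)/36 + e/9) + x^2·(e^(-1)/6 + e/6) - 2 - e^(-1)/3 + e/3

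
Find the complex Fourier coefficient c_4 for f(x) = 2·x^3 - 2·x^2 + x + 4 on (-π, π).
Compute the real Fourier coefficients first: a_4 = -1/2, b_4 = -π^2 - 1/8.
Then c_4 = (a_4 − i·b_4)/2 = -1/4 + i/16 + i·π^2/2.

Final answer: -1/4 + i/16 + i·π^2/2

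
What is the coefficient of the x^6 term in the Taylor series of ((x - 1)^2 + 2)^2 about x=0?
Expand to order 6: ((x - 1)^2 + 2)^2 = x^4 - 4·x^3 + 10·x^2 - 12·x + 9 + O(x^7).
The coefficient of x^6 is 0.

Final answer: 0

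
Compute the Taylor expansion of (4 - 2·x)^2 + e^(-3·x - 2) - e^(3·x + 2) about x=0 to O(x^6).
x^5·(-81·e^(2)/40 - 81·e^(-2)/40) + x^4·(-27·e^(2)/8 + 27·e^(-2)/8) + x^3·(-9·e^(2)/2 - 9·e^(-2)/2) + x^2·(-9·e^(2)/2 + 9·e^(-2)/2 + 4) + x·(-3·e^(2) - 16 - 3·e^(-2)) - e^(2) + e^(-2) + 16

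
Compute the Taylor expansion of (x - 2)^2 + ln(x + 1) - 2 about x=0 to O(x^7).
-x^6/6 + x^5/5 - x^4/4 + x^3/3 + x^2/2 - 3·x + 2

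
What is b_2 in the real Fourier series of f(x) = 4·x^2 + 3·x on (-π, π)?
b_2 = (1/π) ∫_{-π}^{π} f(x)·sin(2x) dx.
Evaluate the integral (use parity and integration by parts as needed): b_2 = -3.

Final answer: -3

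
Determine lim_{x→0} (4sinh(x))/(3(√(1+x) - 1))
Both numerator and denominator → 0 as x → 0; this is a 0/0 indeterminate form.
Expand each to leading order near x = 0: numerator ~ 4·x, denominator ~ 3·x/2.
The limit of the ratio is 8/3.

Final answer: 8/3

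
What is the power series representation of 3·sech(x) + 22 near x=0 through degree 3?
25 - 3·x^2/2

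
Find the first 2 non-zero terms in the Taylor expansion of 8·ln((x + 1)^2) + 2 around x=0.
16·x + 2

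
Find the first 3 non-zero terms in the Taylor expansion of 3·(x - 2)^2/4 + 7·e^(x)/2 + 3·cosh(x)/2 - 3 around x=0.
13·x^2/4 + x/2 + 5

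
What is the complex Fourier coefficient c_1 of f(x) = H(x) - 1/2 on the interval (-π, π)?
Compute the real Fourier coefficients first: a_1 = 0, b_1 = 2/π.
Then c_1 = (a_1 − i·b_1)/2 = -i/π.

Final answer: -i/π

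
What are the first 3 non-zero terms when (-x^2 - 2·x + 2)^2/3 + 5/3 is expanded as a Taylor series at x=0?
4·x^3/3 - 8·x/3 + 3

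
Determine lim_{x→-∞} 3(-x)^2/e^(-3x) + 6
The quotient is an ∞/∞ indeterminate form as x → -∞.
Compare growth rates of the dominant terms (exponentials ≫ polynomials ≫ logarithms), or apply L'Hôpital's rule; the quotient → 0.
Adding the constant: 0 + 6 = 6. Limit = 6.

Final answer: 6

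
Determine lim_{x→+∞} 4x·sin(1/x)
As x → +∞: let u = 1/x → 0⁺; then 4·x·sin(1/x) = 4·1·sin(u)/u → 4·1·1 = 4.
Limit = 4.

Final answer: 4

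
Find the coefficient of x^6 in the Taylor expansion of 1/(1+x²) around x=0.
Expand to order 6: 1/(1+x²) = -x^6 + x^4 - x^2 + 1 + O(x^7).
The coefficient of x^6 is -1.

Final answer: -1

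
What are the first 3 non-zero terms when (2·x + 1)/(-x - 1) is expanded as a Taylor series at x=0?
x^2 - x - 1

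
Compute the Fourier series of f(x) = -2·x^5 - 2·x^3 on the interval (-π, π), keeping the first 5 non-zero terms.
(-456 - 4·π^4 + 76·π^2)·sin(x) + (-8·π^2 + 12 + 2·π^4)·sin(2·x) + (-4·π^4/3 - 88/81 + 44·π^2/27)·sin(3·x) + (-π^2/4 + 3/32 + π^4)·sin(4·x) + (-4·π^4/5 - 4·π^2/25 + 24/625)·sin(5·x)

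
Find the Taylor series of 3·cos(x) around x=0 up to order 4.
x^4/8 - 3·x^2/2 + 3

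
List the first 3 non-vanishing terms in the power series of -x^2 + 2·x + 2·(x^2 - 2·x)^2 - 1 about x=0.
7·x^2 + 2·x - 1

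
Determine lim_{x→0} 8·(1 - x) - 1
Direct substitution at x = 0 gives 7.

Final answer: 7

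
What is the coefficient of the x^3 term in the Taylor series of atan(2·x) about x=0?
Expand to order 3: atan(2·x) = -8·x^3/3 + 2·x + O(x^4).
The coefficient of x^3 is -8/3.

Final answer: -8/3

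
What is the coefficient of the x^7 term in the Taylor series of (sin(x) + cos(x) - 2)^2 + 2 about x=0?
Expand to order 7: (sin(x) + cos(x) - 2)^2 + 2 = -31·x^7/1260 + x^6/180 + 7·x^5/30 - x^4/6 - 2·x^3/3 + 2·x^2 - 2·x + 3 + O(x^8).
The coefficient of x^7 is -31/1260.

Final answer: -31/1260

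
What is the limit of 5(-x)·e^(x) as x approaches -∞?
This is a 0·∞ indeterminate form at x → -∞.
Rewrite the product as 5(-x) / e^(-x) (an ∞/∞ form) and apply L'Hôpital, or use the standard hierarchy e^(|x|) ≫ |(-x)| as x → -∞.
The indeterminate product → 0, so the limit = 0.

Final answer: 0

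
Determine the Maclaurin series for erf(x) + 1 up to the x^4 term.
-2·x^3/(3·√(π)) + 2·x/√(π) + 1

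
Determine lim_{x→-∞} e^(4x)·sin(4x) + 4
Evaluate the dominant behaviour as x → -∞; each term tends to a finite value or vanishes.
Limit = 4.

Final answer: 4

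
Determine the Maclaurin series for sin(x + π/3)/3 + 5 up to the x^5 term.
x^5/720 + √(3)·x^4/144 - x^3/36 - √(3)·x^2/12 + x/6 + √(3)/6 + 5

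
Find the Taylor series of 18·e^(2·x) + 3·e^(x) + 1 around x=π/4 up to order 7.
1 + 3·e^(π/4) + 18·e^(π/2) + (3·e^(π/4) + 36·e^(π/2))·(x - π/4) + (3·e^(π/4)/2 + 36·e^(π/2))·(x - π/4)^2 + (e^(π/4)/2 + 24·e^(π/2))·(x - π/4)^3 + (e^(π/4)/8 + 12·e^(π/2))·(x - π/4)^4 + (e^(π/4)/40 + 24·e^(π/2)/5)·(x - π/4)^5 + (e^(π/4)/240 + 8·e^(π/2)/5)·(x - π/4)^6 + (e^(π/4)/1680 + 16·e^(π/2)/35)·(x - π/4)^7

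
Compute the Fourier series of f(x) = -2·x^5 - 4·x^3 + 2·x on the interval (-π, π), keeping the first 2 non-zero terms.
(-428 - 4·π^4 + 72·π^2)·sin(x) + (-6·π^2 + 7 + 2·π^4)·sin(2·x)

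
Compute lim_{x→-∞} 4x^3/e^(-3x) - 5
The quotient is an ∞/∞ indeterminate form as x → -∞.
Compare growth rates of the dominant terms (exponentials ≫ polynomials ≫ logarithms), or apply L'Hôpital's rule; the quotient → 0.
Adding the constant: 0 - 5 = -5. Limit = -5.

Final answer: -5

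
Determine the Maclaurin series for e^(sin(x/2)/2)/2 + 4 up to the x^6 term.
59·x^6/1966080 - 23·x^5/245760 - 5·x^4/4096 - x^3/256 + x^2/64 + x/8 + 9/2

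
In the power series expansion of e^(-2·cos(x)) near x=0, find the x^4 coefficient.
Expand to order 4: e^(-2·cos(x)) = 5·x^4·e^(-2)/12 + x^2·e^(-2) + e^(-2) + O(x^5).
The coefficient of x^4 is 5·e^(-2)/12.

Final answer: 5·e^(-2)/12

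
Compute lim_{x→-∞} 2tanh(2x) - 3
Evaluate the dominant behaviour as x → -∞; each term tends to a finite value or vanishes.
Limit = -5.

Final answer: -5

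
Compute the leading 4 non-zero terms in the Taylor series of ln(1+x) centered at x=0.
-x^4/4 + x^3/3 - x^2/2 + x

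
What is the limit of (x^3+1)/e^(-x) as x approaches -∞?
This is an ∞/∞ indeterminate form as x → -∞.
Compare growth rates of the dominant terms (exponentials ≫ polynomials ≫ logarithms), or apply L'Hôpital's rule; the quotient → 0.
Limit = 0.

Final answer: 0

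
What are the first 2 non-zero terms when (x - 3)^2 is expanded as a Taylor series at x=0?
9 - 6·x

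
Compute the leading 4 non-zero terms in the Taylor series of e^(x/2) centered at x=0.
x^3/48 + x^2/8 + x/2 + 1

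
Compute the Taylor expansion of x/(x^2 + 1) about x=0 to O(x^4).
-x^3 + x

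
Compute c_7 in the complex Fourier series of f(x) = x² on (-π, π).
Compute the real Fourier coefficients first: a_7 = -4/49, b_7 = 0.
Then c_7 = (a_7 − i·b_7)/2 = -2/49.

Final answer: -2/49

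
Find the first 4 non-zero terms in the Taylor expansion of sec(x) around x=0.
61·x^6/720 + 5·x^4/24 + x^2/2 + 1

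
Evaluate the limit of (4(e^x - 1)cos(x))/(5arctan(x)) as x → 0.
Both numerator and denominator → 0 as x → 0; this is a 0/0 indeterminate form.
Expand each to leading order near x = 0: numerator ~ 4·x, denominator ~ 5·x.
The limit of the ratio is 4/5.

Final answer: 4/5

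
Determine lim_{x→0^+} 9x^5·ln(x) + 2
The product is a 0·∞ indeterminate form at x → 0⁺.
Rewrite the product as 9·ln(x) / x^(-5) and apply L'Hôpital, or use the standard hierarchy x^(-5) ≫ |ln x| as x → 0⁺.
The indeterminate product → 0, so the limit = 2.

Final answer: 2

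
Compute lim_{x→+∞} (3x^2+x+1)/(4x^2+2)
This is an ∞/∞ indeterminate form as x → +∞.
Divide numerator and denominator by x^2 and let the lower-order terms vanish; the leading terms give 3/4.
Limit = 3/4.

Final answer: 3/4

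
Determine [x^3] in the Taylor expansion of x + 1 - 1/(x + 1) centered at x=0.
Expand to order 3: x + 1 - 1/(x + 1) = x^3 - x^2 + 2·x + O(x^4).
The coefficient of x^3 is 1.

Final answer: 1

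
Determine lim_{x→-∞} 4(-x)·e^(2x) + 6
The product is a 0·∞ indeterminate form at x → -∞.
Rewrite the product as 4(-x) / e^(-2x) (an ∞/∞ form) and apply L'Hôpital, or use the standard hierarchy e^(2|x|) ≫ |(-x)| as x → -∞.
The indeterminate product → 0, so the limit = 6.

Final answer: 6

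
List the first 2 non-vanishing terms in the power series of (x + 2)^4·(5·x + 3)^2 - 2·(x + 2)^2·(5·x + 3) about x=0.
704·x + 120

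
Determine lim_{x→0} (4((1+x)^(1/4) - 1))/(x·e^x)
Both numerator and denominator → 0 as x → 0; this is a 0/0 indeterminate form.
Expand each to leading order near x = 0: numerator ~ x, denominator ~ x.
The limit of the ratio is 1.

Final answer: 1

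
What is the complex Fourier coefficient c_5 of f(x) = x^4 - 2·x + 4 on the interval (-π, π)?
Compute the real Fourier coefficients first: a_5 = 48/625 - 8·π^2/25, b_5 = -4/5.
Then c_5 = (a_5 − i·b_5)/2 = -4·π^2/25 + 24/625 + 2·i/5.

Final answer: -4·π^2/25 + 24/625 + 2·i/5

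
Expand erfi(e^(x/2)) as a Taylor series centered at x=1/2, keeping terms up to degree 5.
erfi(e^(1/4)) + e^(1/4)·e^(e^(1/2))·(x - 1/2)/√(π) + (e^(1/4)·e^(e^(1/2)) + 2·e^(3/4)·e^(e^(1/2)))·(x - 1/2)^2/(4·√(π)) + (e^(1/4)·e^(e^(1/2)) + 4·e^(5/4)·e^(e^(1/2)) + 8·e^(3/4)·e^(e^(1/2)))·(x - 1/2)^3/(24·√(π)) + (e^(1/4)·e^(e^(1/2)) + 8·e^(7/4)·e^(e^(1/2)) + 26·e^(3/4)·e^(e^(1/2)) + 36·e^(5/4)·e^(e^(1/2)))·(x - 1/2)^4/(192·√(π)) + (e^(1/4)·e^(e^(1/2)) + 16·e^(9/4)·e^(e^(1/2)) + 80·e^(3/4)·e^(e^(1/2)) + 128·e^(7/4)·e^(e^(1/2)) + 232·e^(5/4)·e^(e^(1/2)))·(x - 1/2)^5/(1920·√(π))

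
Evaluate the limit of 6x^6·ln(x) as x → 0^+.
This is a 0·∞ indeterminate form at x → 0⁺.
Rewrite the product as 6·ln(x) / x^(-6) and apply L'Hôpital, or use the standard hierarchy x^(-6) ≫ |ln x| as x → 0⁺.
The indeterminate product → 0, so the limit = 0.

Final answer: 0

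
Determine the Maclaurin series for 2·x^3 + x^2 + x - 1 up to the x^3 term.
2·x^3 + x^2 + x - 1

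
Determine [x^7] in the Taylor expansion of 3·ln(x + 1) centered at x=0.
Expand to order 7: 3·ln(x + 1) = 3·x^7/7 - x^6/2 + 3·x^5/5 - 3·x^4/4 + x^3 - 3·x^2/2 + 3·x + O(x^8).
The coefficient of x^7 is 3/7.

Final answer: 3/7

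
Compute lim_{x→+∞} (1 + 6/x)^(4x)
As x → +∞: write (1 + 6/x)^(4x) = ((1 + 6/x)^x)^4 → (e^6)^4 = e^24.
Limit = e^(24).

Final answer: e^(24)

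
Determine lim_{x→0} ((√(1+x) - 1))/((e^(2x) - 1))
Both numerator and denominator → 0 as x → 0; this is a 0/0 indeterminate form.
Expand each to leading order near x = 0: numerator ~ x/2, denominator ~ 2·x.
The limit of the ratio is 1/4.

Final answer: 1/4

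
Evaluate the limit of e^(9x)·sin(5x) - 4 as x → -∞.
Evaluate the dominant behaviour as x → -∞; each term tends to a finite value or vanishes.
Limit = -4.

Final answer: -4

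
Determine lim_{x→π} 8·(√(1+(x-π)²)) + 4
Direct substitution at x = π gives 12.

Final answer: 12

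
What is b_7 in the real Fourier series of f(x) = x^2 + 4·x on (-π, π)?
b_7 = (1/π) ∫_{-π}^{π} f(x)·sin(7x) dx.
Evaluate the integral (use parity and integration by parts as needed): b_7 = 8/7.

Final answer: 8/7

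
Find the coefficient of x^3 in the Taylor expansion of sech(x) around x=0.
Expand to order 3: sech(x) = 1 - x^2/2 + O(x^4).
The coefficient of x^3 is 0.

Final answer: 0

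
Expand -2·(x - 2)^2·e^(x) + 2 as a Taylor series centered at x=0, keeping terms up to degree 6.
-x^6/36 - x^5/15 + 2·x^3/3 + 2·x^2 - 6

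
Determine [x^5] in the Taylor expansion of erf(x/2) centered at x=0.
Expand to order 5: erf(x/2) = x^5/(160·√(π)) - x^3/(12·√(π)) + x/√(π) + O(x^6).
The coefficient of x^5 is 1/(160·√(π)).

Final answer: 1/(160·√(π))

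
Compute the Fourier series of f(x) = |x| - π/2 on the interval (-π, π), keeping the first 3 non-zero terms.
-4·cos(x)/π - 4·cos(3·x)/(9·π) - 4·cos(5·x)/(25·π)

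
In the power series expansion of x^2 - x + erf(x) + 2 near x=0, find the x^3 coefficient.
Expand to order 3: x^2 - x + erf(x) + 2 = -2·x^3/(3·√(π)) + x^2 + x·(-1 + 2/√(π)) + 2 + O(x^4).
The coefficient of x^3 is -2/(3·√(π)).

Final answer: -2/(3·√(π))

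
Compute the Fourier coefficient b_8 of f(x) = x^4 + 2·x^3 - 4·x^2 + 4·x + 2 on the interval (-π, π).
b_8 = (1/π) ∫_{-π}^{π} f(x)·sin(8x) dx.
Evaluate the integral (use parity and integration by parts as needed): b_8 = -π^2/2 - 61/64.

Final answer: -π^2/2 - 61/64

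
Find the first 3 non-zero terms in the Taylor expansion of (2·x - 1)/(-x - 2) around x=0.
5·x^2/8 - 5·x/4 + 1/2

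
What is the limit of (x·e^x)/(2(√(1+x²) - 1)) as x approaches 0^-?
Both numerator and denominator → 0 as x → 0^-; this is a 0/0 indeterminate form.
Expand each to leading order near x = 0: numerator ~ x, denominator ~ x^2.
The limit of the ratio is -∞.

Final answer: -∞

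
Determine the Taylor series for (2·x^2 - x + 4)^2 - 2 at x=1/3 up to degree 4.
1063/81 + 70·(x - 1/3)/27 + 47·(x - 1/3)^2/3 + 4·(x - 1/3)^3/3 + 4·(x - 1/3)^4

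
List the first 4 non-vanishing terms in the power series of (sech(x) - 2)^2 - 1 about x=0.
599·x^8/10080 - 7·x^6/180 - x^4/6 + x^2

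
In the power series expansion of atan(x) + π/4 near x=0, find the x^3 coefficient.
Expand to order 3: atan(x) + π/4 = -x^3/3 + x + π/4 + O(x^4).
The coefficient of x^3 is -1/3.

Final answer: -1/3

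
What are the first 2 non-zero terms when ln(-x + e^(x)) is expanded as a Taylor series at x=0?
x^3/6 + x^2/2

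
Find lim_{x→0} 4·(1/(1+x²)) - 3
Direct substitution at x = 0 gives 1.

Final answer: 1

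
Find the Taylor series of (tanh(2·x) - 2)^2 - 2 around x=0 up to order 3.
32·x^3/3 + 4·x^2 - 8·x + 2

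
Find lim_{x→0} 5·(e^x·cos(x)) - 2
Direct substitution at x = 0 gives 3.

Final answer: 3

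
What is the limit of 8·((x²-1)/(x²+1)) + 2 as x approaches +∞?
Evaluate the dominant behaviour as x → +∞; each term tends to a finite value or vanishes.
Limit = 10.

Final answer: 10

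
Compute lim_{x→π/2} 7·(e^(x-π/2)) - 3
Direct substitution at x = π/2 gives 4.

Final answer: 4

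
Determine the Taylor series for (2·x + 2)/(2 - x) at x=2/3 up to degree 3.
5/2 + 27·(x - 2/3)/8 + 81·(x - 2/3)^2/32 + 243·(x - 2/3)^3/128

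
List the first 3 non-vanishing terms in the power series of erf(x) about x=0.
x^5/(5·√(π)) - 2·x^3/(3·√(π)) + 2·x/√(π)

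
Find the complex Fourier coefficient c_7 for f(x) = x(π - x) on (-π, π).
Compute the real Fourier coefficients first: a_7 = 4/49, b_7 = 2·π/7.
Then c_7 = (a_7 − i·b_7)/2 = 2/49 - i·π/7.

Final answer: 2/49 - i·π/7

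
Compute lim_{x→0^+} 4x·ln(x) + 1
The product is a 0·∞ indeterminate form at x → 0⁺.
Rewrite the product as 4·ln(x) / x^(-1) and apply L'Hôpital, or use the standard hierarchy x^(-1) ≫ |ln x| as x → 0⁺.
The indeterminate product → 0, so the limit = 1.

Final answer: 1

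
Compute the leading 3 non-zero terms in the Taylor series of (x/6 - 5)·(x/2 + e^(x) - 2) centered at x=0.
-9·x^2/4 - 23·x/3 + 5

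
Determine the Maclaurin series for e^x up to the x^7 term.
x^7/5040 + x^6/720 + x^5/120 + x^4/24 + x^3/6 + x^2/2 + x + 1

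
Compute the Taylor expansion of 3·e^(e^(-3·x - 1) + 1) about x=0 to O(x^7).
x^6·(243·e^(-5 + e^(-1))/80 + 729·e^(-4 + e^(-1))/16 + 243·e^(e^(-1))/80 + 3159·e^(-3 + e^(-1))/16 + 7533·e^(-1 + e^(-1))/80 + 2187·e^(-2 + e^(-1))/8) + x^5·(-729·e^(-1 + e^(-1))/8 - 1215·e^(-2 + e^(-1))/8 - 243·e^(e^(-1))/40 - 243·e^(-3 + e^(-1))/4 - 243·e^(-4 + e^(-1))/40) + x^4·(81·e^(-3 + e^(-1))/8 + 243·e^(-2 + e^(-1))/4 + 81·e^(e^(-1))/8 + 567·e^(-1 + e^(-1))/8) + x^3·(-81·e^(-1 + e^(-1))/2 - 27·e^(e^(-1))/2 - 27·e^(-2 + e^(-1))/2) + x^2·(27·e^(-1 + e^(-1))/2 + 27·e^(e^(-1))/2) - 9·x·e^(e^(-1)) + 3·e^(e^(-1) + 1)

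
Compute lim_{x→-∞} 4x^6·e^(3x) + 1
The product is a 0·∞ indeterminate form at x → -∞.
Rewrite the product as 4x^6 / e^(-3x) (an ∞/∞ form) and apply L'Hôpital, or use the standard hierarchy e^(3|x|) ≫ |x^6| as x → -∞.
The indeterminate product → 0, so the limit = 1.

Final answer: 1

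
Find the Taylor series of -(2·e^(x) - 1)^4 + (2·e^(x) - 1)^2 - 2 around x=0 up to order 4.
-455·x^4/6 - 158·x^3/3 - 22·x^2 - 4·x - 2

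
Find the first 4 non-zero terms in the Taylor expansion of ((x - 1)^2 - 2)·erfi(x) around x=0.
-4·x^4/(3·√(π)) + 4·x^3/(3·√(π)) - 4·x^2/√(π) - 2·x/√(π)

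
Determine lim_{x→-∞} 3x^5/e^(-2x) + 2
The quotient is an ∞/∞ indeterminate form as x → -∞.
Compare growth rates of the dominant terms (exponentials ≫ polynomials ≫ logarithms), or apply L'Hôpital's rule; the quotient → 0.
Adding the constant: 0 + 2 = 2. Limit = 2.

Final answer: 2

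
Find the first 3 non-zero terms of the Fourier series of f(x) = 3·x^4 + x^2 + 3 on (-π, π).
(140 - 24·π^2)·cos(x) + (-8 + 6·π^2)·cos(2·x) + 3 + π^2/3 + 3·π^4/5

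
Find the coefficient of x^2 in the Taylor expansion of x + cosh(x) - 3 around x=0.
Expand to order 2: x + cosh(x) - 3 = x^2/2 + x - 2 + O(x^3).
The coefficient of x^2 is 1/2.

Final answer: 1/2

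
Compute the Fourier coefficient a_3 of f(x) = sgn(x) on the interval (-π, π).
a_3 = (1/π) ∫_{-π}^{π} f(x)·cos(3x) dx.
Evaluate the integral (use parity and integration by parts as needed): a_3 = 0.

Final answer: 0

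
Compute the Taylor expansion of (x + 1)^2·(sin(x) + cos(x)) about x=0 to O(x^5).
-19·x^4/24 - x^3/6 + 5·x^2/2 + 3·x + 1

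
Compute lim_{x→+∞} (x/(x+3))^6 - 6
As x → +∞: x/(x+3) = 1/(1 + 3/x) → 1, and the 6th power of a limit-1 base also → 1; with the additive constant, 1 - 6 = -5.
Limit = -5.

Final answer: -5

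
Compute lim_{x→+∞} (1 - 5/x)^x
As x → +∞: this is the defining limit (1 - 5/x)^x → e^(-5).
Limit = e^(-5).

Final answer: e^(-5)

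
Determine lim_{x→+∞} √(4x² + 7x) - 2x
As x → +∞: multiply by the conjugate to get (7x)/(√(4x²+7x)+2x); the denominator ~ 4x, so the limit is 7/4.
Limit = 7/4.

Final answer: 7/4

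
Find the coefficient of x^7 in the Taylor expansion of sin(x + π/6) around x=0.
Expand to order 7: sin(x + π/6) = -√(3)·x^7/10080 - x^6/1440 + √(3)·x^5/240 + x^4/48 - √(3)·x^3/12 - x^2/4 + √(3)·x/2 + 1/2 + O(x^8).
The coefficient of x^7 is -√(3)/10080.

Final answer: -√(3)/10080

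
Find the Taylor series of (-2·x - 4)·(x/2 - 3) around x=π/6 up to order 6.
-π^2/36 + 2·π/3 + 12 + (4 - π/3)·(x - π/6) - (x - π/6)^2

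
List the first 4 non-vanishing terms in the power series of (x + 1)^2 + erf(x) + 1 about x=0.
-2·x^3/(3·√(π)) + x^2 + x·(2/√(π) + 2) + 2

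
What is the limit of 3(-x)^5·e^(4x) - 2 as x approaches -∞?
The product is a 0·∞ indeterminate form at x → -∞.
Rewrite the product as 3(-x)^5 / e^(-4x) (an ∞/∞ form) and apply L'Hôpital, or use the standard hierarchy e^(4|x|) ≫ |(-x)^5| as x → -∞.
The indeterminate product → 0, so the limit = -2.

Final answer: -2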